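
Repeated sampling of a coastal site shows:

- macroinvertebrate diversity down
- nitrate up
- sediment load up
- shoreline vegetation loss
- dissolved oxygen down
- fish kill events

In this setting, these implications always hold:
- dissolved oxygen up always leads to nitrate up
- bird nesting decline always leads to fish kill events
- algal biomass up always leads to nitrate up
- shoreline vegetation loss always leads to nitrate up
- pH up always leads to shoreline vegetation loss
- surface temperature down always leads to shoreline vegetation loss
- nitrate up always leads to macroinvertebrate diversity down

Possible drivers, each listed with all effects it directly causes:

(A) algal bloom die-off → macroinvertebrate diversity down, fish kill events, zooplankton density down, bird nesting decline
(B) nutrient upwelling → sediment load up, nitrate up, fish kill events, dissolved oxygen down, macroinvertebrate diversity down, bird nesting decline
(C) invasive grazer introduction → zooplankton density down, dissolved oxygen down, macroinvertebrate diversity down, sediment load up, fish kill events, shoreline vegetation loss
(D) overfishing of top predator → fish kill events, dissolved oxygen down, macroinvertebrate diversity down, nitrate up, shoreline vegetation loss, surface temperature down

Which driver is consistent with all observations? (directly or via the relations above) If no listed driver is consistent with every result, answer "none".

C

Testing each hypothesis:
(A) algal bloom die-off — macroinvertebrate diversity down match; nitrate up miss; sediment load up miss; shoreline vegetation loss miss; dissolved oxygen down miss; fish kill events match
(B) nutrient upwelling — macroinvertebrate diversity down match; nitrate up match; sediment load up match; shoreline vegetation loss miss; dissolved oxygen down match; fish kill events match
(C) invasive grazer introduction — accounts for every observation (nitrate up by shoreline vegetation loss → nitrate up)
(D) overfishing of top predator — macroinvertebrate diversity down match; nitrate up match; sediment load up miss; shoreline vegetation loss match; dissolved oxygen down match; fish kill events match
(C) is the only candidate with no mismatches.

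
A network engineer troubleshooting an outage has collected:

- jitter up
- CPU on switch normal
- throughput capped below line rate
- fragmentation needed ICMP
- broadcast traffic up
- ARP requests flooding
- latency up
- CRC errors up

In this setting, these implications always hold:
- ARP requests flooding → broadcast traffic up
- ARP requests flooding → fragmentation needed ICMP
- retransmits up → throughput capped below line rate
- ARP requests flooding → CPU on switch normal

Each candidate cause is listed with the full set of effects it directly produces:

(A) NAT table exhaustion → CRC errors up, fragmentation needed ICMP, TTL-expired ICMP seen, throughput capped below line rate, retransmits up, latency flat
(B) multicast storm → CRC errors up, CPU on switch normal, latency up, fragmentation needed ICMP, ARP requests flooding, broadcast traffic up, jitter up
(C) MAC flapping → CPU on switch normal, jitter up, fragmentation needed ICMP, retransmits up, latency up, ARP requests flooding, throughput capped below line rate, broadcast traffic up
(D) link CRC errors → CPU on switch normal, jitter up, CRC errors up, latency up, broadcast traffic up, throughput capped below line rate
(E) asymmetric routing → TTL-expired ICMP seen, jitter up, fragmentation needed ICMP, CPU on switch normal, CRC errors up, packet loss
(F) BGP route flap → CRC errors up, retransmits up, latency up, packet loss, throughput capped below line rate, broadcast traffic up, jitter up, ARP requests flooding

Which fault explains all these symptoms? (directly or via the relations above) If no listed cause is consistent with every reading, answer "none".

F

Testing each hypothesis:
(A) NAT table exhaustion — fails on jitter up, CPU on switch normal, broadcast traffic up, ARP requests flooding, latency up (predicts latency flat, not latency up)
(B) multicast storm — jitter up match; CPU on switch normal match; throughput capped below line rate miss; fragmentation needed ICMP match; broadcast traffic up match; ARP requests flooding match; latency up match; CRC errors up match
(C) MAC flapping — does not account for CRC errors up
(D) link CRC errors — jitter up match; CPU on switch normal match; throughput capped below line rate match; fragmentation needed ICMP miss; broadcast traffic up match; ARP requests flooding miss; latency up match; CRC errors up match
(E) asymmetric routing — jitter up match; CPU on switch normal match; throughput capped below line rate miss; fragmentation needed ICMP match; broadcast traffic up miss; ARP requests flooding miss; latency up miss; CRC errors up match
(F) BGP route flap — jitter up match; CPU on switch normal match (by ARP requests flooding → CPU on switch normal); throughput capped below line rate match; fragmentation needed ICMP match (by ARP requests flooding → fragmentation needed ICMP); broadcast traffic up match; ARP requests flooding match; latency up match; CRC errors up match
Only (F) is consistent with every observation.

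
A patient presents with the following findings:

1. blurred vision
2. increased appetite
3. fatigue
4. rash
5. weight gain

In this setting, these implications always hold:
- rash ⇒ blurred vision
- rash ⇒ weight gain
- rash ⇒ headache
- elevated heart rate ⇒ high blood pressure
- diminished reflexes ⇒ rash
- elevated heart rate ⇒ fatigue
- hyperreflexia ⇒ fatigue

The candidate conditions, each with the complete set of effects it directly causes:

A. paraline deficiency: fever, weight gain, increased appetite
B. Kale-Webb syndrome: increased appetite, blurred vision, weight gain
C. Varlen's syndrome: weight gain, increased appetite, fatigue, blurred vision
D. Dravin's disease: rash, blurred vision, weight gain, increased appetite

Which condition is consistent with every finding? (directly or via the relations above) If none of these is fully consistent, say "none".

Per-candidate check:
(A) paraline deficiency — does not account for blurred vision, fatigue, rash
(B) Kale-Webb syndrome — blurred vision +; increased appetite +; fatigue -; rash -; weight gain +
(C) Varlen's syndrome — does not account for rash
(D) Dravin's disease — does not account for fatigue
Every candidate fails on at least one observation.

none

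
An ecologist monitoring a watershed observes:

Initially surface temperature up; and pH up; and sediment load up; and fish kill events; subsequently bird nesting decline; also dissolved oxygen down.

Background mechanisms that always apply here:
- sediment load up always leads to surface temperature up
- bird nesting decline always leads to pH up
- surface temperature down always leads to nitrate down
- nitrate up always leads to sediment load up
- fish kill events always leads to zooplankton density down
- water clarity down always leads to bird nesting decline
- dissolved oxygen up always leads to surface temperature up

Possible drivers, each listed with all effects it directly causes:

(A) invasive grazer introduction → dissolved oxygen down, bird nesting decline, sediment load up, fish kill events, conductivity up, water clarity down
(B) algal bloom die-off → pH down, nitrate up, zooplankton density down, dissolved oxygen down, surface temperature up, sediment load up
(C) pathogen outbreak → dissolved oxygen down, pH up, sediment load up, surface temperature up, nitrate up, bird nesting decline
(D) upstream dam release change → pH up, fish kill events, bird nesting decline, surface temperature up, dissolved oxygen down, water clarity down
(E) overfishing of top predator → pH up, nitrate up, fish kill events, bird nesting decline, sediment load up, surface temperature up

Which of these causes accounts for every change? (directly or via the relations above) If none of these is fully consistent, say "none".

Checking each candidate against the observations:
(A) invasive grazer introduction — accounts for every observation (surface temperature up via sediment load up → surface temperature up)
(B) algal bloom die-off — surface temperature up ✓; pH up ✗; sediment load up ✓; fish kill events ✗; bird nesting decline ✗; dissolved oxygen down ✓
(C) pathogen outbreak — does not account for fish kill events
(D) upstream dam release change — surface temperature up ✓; pH up ✓; sediment load up ✗; fish kill events ✓; bird nesting decline ✓; dissolved oxygen down ✓
(E) overfishing of top predator — does not account for dissolved oxygen down
(A) is the only candidate with no mismatches.

A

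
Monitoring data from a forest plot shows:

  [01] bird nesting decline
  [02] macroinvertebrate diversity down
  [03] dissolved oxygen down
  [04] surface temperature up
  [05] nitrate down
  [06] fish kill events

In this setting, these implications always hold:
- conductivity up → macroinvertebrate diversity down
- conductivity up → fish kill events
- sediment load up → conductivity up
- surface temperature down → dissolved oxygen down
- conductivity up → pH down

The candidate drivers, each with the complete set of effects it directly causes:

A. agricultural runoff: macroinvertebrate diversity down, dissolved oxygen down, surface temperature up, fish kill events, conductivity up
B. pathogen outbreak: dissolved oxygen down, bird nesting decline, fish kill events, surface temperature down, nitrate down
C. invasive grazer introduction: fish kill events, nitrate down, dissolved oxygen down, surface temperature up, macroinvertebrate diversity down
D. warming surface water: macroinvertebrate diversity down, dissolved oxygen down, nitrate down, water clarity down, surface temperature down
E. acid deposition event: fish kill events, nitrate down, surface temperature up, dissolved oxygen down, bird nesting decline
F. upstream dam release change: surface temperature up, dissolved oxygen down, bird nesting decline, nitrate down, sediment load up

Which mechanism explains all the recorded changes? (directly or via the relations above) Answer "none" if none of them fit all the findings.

For each candidate, compare predicted effects to what was observed:
(A) agricultural runoff — does not account for bird nesting decline, nitrate down
(B) pathogen outbreak — fails on macroinvertebrate diversity down, surface temperature up (predicts surface temperature down, not surface temperature up)
(C) invasive grazer introduction — bird nesting decline ✗; macroinvertebrate diversity down ✓; dissolved oxygen down ✓; surface temperature up ✓; nitrate down ✓; fish kill events ✓
(D) warming surface water — fails on bird nesting decline, surface temperature up, fish kill events (predicts surface temperature down, not surface temperature up)
(E) acid deposition event — bird nesting decline ✓; macroinvertebrate diversity down ✗; dissolved oxygen down ✓; surface temperature up ✓; nitrate down ✓; fish kill events ✓
(F) upstream dam release change — bird nesting decline ✓; macroinvertebrate diversity down ✓ (by sediment load up → conductivity up → macroinvertebrate diversity down); dissolved oxygen down ✓; surface temperature up ✓; nitrate down ✓; fish kill events ✓ (by sediment load up → conductivity up → fish kill events)
(F) alone accounts for all the evidence.

F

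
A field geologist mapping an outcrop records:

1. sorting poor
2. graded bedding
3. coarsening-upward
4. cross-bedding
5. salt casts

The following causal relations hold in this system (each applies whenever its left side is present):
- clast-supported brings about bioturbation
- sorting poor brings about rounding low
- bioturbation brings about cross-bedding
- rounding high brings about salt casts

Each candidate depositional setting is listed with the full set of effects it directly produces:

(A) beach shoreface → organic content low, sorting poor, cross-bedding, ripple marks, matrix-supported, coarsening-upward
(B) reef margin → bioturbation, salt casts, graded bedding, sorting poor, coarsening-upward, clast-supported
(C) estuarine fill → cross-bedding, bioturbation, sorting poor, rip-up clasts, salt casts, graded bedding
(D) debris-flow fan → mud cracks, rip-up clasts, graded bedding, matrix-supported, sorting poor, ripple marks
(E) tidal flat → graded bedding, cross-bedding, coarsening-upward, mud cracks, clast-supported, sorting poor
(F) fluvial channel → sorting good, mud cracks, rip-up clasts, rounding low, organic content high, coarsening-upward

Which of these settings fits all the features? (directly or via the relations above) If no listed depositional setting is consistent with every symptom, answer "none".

B

For each candidate, compare predicted effects to what was observed:
(A) beach shoreface — sorting poor match; graded bedding miss; coarsening-upward match; cross-bedding match; salt casts miss
(B) reef margin — sorting poor match; graded bedding match; coarsening-upward match; cross-bedding match (via bioturbation → cross-bedding); salt casts match
(C) estuarine fill — sorting poor match; graded bedding match; coarsening-upward miss; cross-bedding match; salt casts match
(D) debris-flow fan — sorting poor match; graded bedding match; coarsening-upward miss; cross-bedding miss; salt casts miss
(E) tidal flat — sorting poor match; graded bedding match; coarsening-upward match; cross-bedding match; salt casts miss
(F) fluvial channel — fails on sorting poor, graded bedding, cross-bedding, salt casts (predicts sorting good, not sorting poor)
(B) is the only candidate with no mismatches.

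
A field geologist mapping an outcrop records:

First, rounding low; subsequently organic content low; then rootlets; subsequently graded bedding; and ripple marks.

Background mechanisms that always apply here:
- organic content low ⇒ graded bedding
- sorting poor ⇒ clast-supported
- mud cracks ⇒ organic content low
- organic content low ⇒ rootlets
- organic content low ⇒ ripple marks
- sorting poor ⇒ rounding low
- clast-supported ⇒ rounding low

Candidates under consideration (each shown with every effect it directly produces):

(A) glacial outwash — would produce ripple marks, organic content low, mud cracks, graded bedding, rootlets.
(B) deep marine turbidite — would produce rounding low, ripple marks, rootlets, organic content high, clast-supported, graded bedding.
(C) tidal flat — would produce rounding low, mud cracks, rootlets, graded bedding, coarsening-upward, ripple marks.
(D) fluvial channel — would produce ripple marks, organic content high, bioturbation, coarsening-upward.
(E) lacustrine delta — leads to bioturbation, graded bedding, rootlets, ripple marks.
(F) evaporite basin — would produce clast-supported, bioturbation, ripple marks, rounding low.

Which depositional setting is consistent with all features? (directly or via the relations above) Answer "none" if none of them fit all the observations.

C

Checking each candidate against the observations:
(A) glacial outwash — does not account for rounding low
(B) deep marine turbidite — rounding low yes; organic content low NO; rootlets yes; graded bedding yes; ripple marks yes
(C) tidal flat — rounding low yes; organic content low yes (via mud cracks → organic content low); rootlets yes; graded bedding yes; ripple marks yes
(D) fluvial channel — rounding low NO; organic content low NO; rootlets NO; graded bedding NO; ripple marks yes
(E) lacustrine delta — rounding low NO; organic content low NO; rootlets yes; graded bedding yes; ripple marks yes
(F) evaporite basin — rounding low yes; organic content low NO; rootlets NO; graded bedding NO; ripple marks yes
(C) alone accounts for all the evidence.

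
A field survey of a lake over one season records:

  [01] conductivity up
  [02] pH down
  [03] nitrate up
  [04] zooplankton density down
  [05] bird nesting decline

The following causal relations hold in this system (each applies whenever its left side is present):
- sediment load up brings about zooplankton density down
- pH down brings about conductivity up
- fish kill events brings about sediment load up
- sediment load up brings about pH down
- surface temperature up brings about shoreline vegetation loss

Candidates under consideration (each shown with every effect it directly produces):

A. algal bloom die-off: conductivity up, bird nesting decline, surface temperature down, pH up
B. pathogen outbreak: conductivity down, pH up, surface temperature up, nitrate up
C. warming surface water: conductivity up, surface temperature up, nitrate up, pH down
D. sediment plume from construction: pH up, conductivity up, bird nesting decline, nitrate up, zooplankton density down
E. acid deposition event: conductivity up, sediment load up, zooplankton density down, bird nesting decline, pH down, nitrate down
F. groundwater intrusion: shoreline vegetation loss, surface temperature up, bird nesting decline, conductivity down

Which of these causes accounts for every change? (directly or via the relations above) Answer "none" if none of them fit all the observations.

Testing each hypothesis:
(A) algal bloom die-off — conductivity up yes; pH down NO; nitrate up NO; zooplankton density down NO; bird nesting decline yes
(B) pathogen outbreak — conductivity up NO; pH down NO; nitrate up yes; zooplankton density down NO; bird nesting decline NO
(C) warming surface water — conductivity up yes; pH down yes; nitrate up yes; zooplankton density down NO; bird nesting decline NO
(D) sediment plume from construction — conductivity up yes; pH down NO; nitrate up yes; zooplankton density down yes; bird nesting decline yes
(E) acid deposition event — fails on nitrate up (predicts nitrate down, not nitrate up)
(F) groundwater intrusion — fails on conductivity up, pH down, nitrate up, zooplankton density down (predicts conductivity down, not conductivity up)
None of the listed candidates fits everything.

none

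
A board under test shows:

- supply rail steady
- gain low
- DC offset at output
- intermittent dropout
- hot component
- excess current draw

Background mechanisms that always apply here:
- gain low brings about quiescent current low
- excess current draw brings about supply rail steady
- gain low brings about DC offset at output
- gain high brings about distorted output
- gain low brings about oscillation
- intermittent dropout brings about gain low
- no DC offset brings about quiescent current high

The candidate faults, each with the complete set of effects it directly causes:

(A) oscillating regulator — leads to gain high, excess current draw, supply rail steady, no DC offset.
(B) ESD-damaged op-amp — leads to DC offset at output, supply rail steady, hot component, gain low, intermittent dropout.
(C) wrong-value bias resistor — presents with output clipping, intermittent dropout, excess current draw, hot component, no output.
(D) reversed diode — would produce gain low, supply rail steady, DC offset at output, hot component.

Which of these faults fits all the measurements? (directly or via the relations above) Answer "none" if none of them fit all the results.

Testing each hypothesis:
(A) oscillating regulator — supply rail steady yes; gain low NO; DC offset at output NO; intermittent dropout NO; hot component NO; excess current draw yes
(B) ESD-damaged op-amp — supply rail steady yes; gain low yes; DC offset at output yes; intermittent dropout yes; hot component yes; excess current draw NO
(C) wrong-value bias resistor — accounts for every observation (supply rail steady via excess current draw → supply rail steady)
(D) reversed diode — does not account for intermittent dropout, excess current draw
Only (C) is consistent with every observation.

C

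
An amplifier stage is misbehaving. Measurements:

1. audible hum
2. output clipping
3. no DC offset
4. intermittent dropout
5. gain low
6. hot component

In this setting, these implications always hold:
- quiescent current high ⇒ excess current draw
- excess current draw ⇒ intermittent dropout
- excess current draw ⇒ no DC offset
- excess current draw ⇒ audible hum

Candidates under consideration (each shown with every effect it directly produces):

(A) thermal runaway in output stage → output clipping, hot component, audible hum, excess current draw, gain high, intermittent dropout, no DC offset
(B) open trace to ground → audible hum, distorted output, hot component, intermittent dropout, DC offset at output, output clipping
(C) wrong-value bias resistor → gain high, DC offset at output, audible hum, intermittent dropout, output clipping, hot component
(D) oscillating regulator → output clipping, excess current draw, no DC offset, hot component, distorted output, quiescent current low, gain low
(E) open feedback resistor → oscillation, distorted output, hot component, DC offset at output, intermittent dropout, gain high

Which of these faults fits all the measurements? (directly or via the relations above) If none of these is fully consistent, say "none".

D

For each candidate, compare predicted effects to what was observed:
(A) thermal runaway in output stage — audible hum +; output clipping +; no DC offset +; intermittent dropout +; gain low -; hot component +
(B) open trace to ground — fails on no DC offset, gain low (predicts DC offset at output, not no DC offset)
(C) wrong-value bias resistor — audible hum +; output clipping +; no DC offset -; intermittent dropout +; gain low -; hot component +
(D) oscillating regulator — audible hum + (via excess current draw → audible hum); output clipping +; no DC offset +; intermittent dropout + (via excess current draw → intermittent dropout); gain low +; hot component +
(E) open feedback resistor — audible hum -; output clipping -; no DC offset -; intermittent dropout +; gain low -; hot component +
(D) is the only candidate with no mismatches.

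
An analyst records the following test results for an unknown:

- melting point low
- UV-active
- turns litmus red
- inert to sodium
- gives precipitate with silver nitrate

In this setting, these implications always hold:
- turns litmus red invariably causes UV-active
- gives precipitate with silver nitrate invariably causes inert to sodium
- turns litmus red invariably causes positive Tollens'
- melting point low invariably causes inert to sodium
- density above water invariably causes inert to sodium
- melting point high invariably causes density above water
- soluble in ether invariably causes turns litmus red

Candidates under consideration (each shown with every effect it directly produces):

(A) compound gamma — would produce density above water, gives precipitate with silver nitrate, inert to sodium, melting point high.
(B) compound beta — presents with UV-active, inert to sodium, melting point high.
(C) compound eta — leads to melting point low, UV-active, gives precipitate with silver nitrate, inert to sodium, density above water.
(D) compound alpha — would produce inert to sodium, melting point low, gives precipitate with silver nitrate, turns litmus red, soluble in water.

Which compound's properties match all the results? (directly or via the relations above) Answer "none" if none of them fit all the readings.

D

Checking each candidate against the observations:
(A) compound gamma — melting point low -; UV-active -; turns litmus red -; inert to sodium +; gives precipitate with silver nitrate +
(B) compound beta — fails on melting point low, turns litmus red, gives precipitate with silver nitrate (predicts melting point high, not melting point low)
(C) compound eta — does not account for turns litmus red
(D) compound alpha — melting point low +; UV-active + (by turns litmus red → UV-active); turns litmus red +; inert to sodium +; gives precipitate with silver nitrate +
Only (D) is consistent with every observation.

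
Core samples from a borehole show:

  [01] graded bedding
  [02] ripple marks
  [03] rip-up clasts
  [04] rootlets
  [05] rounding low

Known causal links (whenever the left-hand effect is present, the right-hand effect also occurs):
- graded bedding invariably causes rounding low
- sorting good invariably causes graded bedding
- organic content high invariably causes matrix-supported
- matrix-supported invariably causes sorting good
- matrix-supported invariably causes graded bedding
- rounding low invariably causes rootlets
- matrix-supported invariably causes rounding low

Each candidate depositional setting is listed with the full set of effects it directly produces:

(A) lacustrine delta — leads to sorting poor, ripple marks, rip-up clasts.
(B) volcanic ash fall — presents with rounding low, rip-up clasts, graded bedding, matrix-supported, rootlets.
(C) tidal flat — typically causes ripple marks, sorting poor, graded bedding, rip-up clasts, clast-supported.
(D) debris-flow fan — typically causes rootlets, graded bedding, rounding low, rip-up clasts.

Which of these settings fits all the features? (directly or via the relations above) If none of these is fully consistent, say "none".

Per-candidate check:
(A) lacustrine delta — graded bedding ✗; ripple marks ✓; rip-up clasts ✓; rootlets ✗; rounding low ✗
(B) volcanic ash fall — graded bedding ✓; ripple marks ✗; rip-up clasts ✓; rootlets ✓; rounding low ✓
(C) tidal flat — graded bedding ✓; ripple marks ✓; rip-up clasts ✓; rootlets ✓ (through graded bedding → rounding low → rootlets); rounding low ✓ (through graded bedding → rounding low)
(D) debris-flow fan — graded bedding ✓; ripple marks ✗; rip-up clasts ✓; rootlets ✓; rounding low ✓
(C) is the only candidate with no mismatches.

C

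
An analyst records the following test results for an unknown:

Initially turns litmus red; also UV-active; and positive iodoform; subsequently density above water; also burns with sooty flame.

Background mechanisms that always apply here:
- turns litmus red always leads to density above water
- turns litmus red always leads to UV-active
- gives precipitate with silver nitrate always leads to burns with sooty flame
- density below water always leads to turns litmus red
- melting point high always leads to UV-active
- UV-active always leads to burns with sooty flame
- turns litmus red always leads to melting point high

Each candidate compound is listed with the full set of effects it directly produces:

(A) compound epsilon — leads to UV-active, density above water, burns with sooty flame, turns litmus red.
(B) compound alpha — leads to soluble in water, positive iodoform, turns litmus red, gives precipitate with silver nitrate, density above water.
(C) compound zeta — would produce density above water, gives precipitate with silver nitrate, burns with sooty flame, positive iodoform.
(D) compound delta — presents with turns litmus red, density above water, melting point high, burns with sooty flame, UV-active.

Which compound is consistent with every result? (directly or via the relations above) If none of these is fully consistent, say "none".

Checking each candidate against the observations:
(A) compound epsilon — turns litmus red match; UV-active match; positive iodoform miss; density above water match; burns with sooty flame match
(B) compound alpha — turns litmus red match; UV-active match (through turns litmus red → UV-active); positive iodoform match; density above water match; burns with sooty flame match (through gives precipitate with silver nitrate → burns with sooty flame)
(C) compound zeta — does not account for turns litmus red, UV-active
(D) compound delta — turns litmus red match; UV-active match; positive iodoform miss; density above water match; burns with sooty flame match
(B) alone accounts for all the evidence.

B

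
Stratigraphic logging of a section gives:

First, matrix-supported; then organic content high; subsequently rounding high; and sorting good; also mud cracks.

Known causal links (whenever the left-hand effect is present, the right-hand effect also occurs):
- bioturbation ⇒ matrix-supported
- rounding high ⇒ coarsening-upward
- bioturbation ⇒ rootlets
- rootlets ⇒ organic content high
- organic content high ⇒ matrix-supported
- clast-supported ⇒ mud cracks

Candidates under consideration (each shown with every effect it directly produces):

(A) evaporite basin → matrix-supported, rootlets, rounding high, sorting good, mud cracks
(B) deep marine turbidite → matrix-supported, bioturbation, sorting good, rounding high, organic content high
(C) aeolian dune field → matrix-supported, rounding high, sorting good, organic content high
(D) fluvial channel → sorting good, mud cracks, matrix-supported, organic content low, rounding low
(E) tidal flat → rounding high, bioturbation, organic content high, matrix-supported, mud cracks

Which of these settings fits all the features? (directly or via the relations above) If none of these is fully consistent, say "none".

Testing each hypothesis:
(A) evaporite basin — accounts for every observation (organic content high by rootlets → organic content high)
(B) deep marine turbidite — matrix-supported ✓; organic content high ✓; rounding high ✓; sorting good ✓; mud cracks ✗
(C) aeolian dune field — does not account for mud cracks
(D) fluvial channel — matrix-supported ✓; organic content high ✗; rounding high ✗; sorting good ✓; mud cracks ✓
(E) tidal flat — does not account for sorting good
Only (A) is consistent with every observation.

A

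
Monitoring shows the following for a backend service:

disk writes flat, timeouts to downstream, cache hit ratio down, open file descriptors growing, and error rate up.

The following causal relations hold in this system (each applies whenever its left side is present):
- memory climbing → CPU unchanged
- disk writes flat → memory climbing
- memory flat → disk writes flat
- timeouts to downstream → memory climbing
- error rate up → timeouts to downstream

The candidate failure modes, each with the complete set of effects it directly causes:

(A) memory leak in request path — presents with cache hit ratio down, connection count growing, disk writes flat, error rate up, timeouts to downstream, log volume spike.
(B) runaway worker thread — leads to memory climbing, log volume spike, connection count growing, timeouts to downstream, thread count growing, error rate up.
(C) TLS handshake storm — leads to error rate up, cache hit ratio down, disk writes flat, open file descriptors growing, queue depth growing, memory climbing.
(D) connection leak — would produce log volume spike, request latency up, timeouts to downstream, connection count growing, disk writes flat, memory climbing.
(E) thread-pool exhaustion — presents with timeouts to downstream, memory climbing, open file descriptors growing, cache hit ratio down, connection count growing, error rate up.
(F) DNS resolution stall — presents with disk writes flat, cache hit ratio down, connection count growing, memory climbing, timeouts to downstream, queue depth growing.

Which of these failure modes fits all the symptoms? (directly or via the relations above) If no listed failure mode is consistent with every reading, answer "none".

Per-candidate check:
(A) memory leak in request path — disk writes flat yes; timeouts to downstream yes; cache hit ratio down yes; open file descriptors growing NO; error rate up yes
(B) runaway worker thread — does not account for disk writes flat, cache hit ratio down, open file descriptors growing
(C) TLS handshake storm — disk writes flat yes; timeouts to downstream yes (via error rate up → timeouts to downstream); cache hit ratio down yes; open file descriptors growing yes; error rate up yes
(D) connection leak — does not account for cache hit ratio down, open file descriptors growing, error rate up
(E) thread-pool exhaustion — disk writes flat NO; timeouts to downstream yes; cache hit ratio down yes; open file descriptors growing yes; error rate up yes
(F) DNS resolution stall — disk writes flat yes; timeouts to downstream yes; cache hit ratio down yes; open file descriptors growing NO; error rate up NO
(C) is the only candidate with no mismatches.

C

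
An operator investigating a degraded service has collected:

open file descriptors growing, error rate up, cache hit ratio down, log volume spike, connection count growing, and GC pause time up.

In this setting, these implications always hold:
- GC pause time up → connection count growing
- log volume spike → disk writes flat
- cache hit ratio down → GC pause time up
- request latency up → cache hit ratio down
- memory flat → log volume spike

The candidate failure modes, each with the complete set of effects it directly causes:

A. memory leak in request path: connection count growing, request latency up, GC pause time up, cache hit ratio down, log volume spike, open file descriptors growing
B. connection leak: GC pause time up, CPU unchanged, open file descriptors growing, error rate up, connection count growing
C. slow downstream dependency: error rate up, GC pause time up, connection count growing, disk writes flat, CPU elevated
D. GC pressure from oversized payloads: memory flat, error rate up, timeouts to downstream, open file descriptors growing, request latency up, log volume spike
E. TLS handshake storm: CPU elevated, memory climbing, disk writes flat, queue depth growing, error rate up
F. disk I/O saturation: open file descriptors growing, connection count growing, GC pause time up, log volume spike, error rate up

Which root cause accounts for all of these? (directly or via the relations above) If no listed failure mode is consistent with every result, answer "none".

For each candidate, compare predicted effects to what was observed:
(A) memory leak in request path — open file descriptors growing +; error rate up -; cache hit ratio down +; log volume spike +; connection count growing +; GC pause time up +
(B) connection leak — open file descriptors growing +; error rate up +; cache hit ratio down -; log volume spike -; connection count growing +; GC pause time up +
(C) slow downstream dependency — open file descriptors growing -; error rate up +; cache hit ratio down -; log volume spike -; connection count growing +; GC pause time up +
(D) GC pressure from oversized payloads — open file descriptors growing +; error rate up +; cache hit ratio down + (through request latency up → cache hit ratio down); log volume spike +; connection count growing + (through request latency up → cache hit ratio down → GC pause time up → connection count growing); GC pause time up + (through request latency up → cache hit ratio down → GC pause time up)
(E) TLS handshake storm — open file descriptors growing -; error rate up +; cache hit ratio down -; log volume spike -; connection count growing -; GC pause time up -
(F) disk I/O saturation — open file descriptors growing +; error rate up +; cache hit ratio down -; log volume spike +; connection count growing +; GC pause time up +
(D) is the only candidate with no mismatches.

D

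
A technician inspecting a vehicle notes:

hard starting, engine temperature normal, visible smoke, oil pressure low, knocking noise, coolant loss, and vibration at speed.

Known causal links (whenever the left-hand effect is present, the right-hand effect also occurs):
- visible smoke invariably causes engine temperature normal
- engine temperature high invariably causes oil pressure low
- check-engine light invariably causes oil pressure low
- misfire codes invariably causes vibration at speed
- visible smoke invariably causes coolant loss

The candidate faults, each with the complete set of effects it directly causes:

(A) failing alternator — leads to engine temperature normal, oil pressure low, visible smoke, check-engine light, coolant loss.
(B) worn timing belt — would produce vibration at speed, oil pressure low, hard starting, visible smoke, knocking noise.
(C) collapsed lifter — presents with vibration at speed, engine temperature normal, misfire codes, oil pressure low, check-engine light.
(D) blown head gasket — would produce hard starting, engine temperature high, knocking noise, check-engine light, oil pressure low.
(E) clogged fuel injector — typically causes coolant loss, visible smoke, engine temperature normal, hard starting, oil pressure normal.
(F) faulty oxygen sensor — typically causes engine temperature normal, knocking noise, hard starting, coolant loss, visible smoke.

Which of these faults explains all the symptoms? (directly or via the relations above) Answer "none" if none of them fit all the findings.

B

Checking each candidate against the observations:
(A) failing alternator — hard starting ✗; engine temperature normal ✓; visible smoke ✓; oil pressure low ✓; knocking noise ✗; coolant loss ✓; vibration at speed ✗
(B) worn timing belt — hard starting ✓; engine temperature normal ✓ (by visible smoke → engine temperature normal); visible smoke ✓; oil pressure low ✓; knocking noise ✓; coolant loss ✓ (by visible smoke → coolant loss); vibration at speed ✓
(C) collapsed lifter — does not account for hard starting, visible smoke, knocking noise, coolant loss
(D) blown head gasket — fails on engine temperature normal, visible smoke, coolant loss, vibration at speed (predicts engine temperature high, not engine temperature normal)
(E) clogged fuel injector — hard starting ✓; engine temperature normal ✓; visible smoke ✓; oil pressure low ✗; knocking noise ✗; coolant loss ✓; vibration at speed ✗
(F) faulty oxygen sensor — hard starting ✓; engine temperature normal ✓; visible smoke ✓; oil pressure low ✗; knocking noise ✓; coolant loss ✓; vibration at speed ✗
(B) is the only candidate with no mismatches.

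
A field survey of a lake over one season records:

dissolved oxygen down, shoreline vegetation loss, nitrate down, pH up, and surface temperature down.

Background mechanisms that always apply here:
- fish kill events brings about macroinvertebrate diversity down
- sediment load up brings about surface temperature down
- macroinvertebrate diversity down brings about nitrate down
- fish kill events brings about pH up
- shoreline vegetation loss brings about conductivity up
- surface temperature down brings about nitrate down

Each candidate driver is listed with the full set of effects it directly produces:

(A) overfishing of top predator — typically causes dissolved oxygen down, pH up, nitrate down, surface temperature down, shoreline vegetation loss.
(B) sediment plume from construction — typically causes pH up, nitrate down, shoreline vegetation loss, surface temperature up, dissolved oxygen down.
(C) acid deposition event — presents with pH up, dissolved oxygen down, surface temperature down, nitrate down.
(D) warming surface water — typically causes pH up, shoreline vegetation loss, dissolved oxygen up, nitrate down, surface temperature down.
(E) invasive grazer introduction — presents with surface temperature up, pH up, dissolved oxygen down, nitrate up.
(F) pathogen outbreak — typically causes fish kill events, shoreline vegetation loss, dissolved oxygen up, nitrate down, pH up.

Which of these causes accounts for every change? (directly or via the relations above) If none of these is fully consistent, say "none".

Checking each candidate against the observations:
(A) overfishing of top predator — dissolved oxygen down match; shoreline vegetation loss match; nitrate down match; pH up match; surface temperature down match
(B) sediment plume from construction — fails on surface temperature down (predicts surface temperature up, not surface temperature down)
(C) acid deposition event — does not account for shoreline vegetation loss
(D) warming surface water — dissolved oxygen down miss; shoreline vegetation loss match; nitrate down match; pH up match; surface temperature down match
(E) invasive grazer introduction — fails on shoreline vegetation loss, nitrate down, surface temperature down (predicts nitrate up, not nitrate down; predicts surface temperature up, not surface temperature down)
(F) pathogen outbreak — fails on dissolved oxygen down, surface temperature down (predicts dissolved oxygen up, not dissolved oxygen down)
(A) alone accounts for all the evidence.

A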